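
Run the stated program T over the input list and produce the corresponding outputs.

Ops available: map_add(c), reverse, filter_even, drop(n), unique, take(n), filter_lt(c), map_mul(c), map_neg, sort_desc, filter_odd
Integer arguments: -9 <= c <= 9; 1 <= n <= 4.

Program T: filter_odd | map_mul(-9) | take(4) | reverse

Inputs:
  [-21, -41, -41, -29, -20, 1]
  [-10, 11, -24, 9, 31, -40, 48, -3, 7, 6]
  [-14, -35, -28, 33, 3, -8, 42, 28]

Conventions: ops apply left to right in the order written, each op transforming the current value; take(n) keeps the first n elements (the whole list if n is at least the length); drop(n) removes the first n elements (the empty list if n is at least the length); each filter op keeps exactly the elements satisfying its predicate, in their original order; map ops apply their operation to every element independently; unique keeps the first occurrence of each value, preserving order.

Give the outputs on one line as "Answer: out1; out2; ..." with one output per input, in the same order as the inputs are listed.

[261, 369, 369, 189]; [27, -279, -81, -99]; [-27, -297, 315]

Execution, op by op:
  [-21, -41, -41, -29, -20, 1] -> [-21, -41, -41, -29, 1] -> [189, 369, 369, 261, -9] -> [189, 369, 369, 261] -> [261, 369, 369, 189]
  [-10, 11, -24, 9, 31, -40, 48, -3, 7, 6] -> [11, 9, 31, -3, 7] -> [-99, -81, -279, 27, -63] -> [-99, -81, -279, 27] -> [27, -279, -81, -99]
  [-14, -35, -28, 33, 3, -8, 42, 28] -> [-35, 33, 3] -> [315, -297, -27] -> [315, -297, -27] -> [-27, -297, 315]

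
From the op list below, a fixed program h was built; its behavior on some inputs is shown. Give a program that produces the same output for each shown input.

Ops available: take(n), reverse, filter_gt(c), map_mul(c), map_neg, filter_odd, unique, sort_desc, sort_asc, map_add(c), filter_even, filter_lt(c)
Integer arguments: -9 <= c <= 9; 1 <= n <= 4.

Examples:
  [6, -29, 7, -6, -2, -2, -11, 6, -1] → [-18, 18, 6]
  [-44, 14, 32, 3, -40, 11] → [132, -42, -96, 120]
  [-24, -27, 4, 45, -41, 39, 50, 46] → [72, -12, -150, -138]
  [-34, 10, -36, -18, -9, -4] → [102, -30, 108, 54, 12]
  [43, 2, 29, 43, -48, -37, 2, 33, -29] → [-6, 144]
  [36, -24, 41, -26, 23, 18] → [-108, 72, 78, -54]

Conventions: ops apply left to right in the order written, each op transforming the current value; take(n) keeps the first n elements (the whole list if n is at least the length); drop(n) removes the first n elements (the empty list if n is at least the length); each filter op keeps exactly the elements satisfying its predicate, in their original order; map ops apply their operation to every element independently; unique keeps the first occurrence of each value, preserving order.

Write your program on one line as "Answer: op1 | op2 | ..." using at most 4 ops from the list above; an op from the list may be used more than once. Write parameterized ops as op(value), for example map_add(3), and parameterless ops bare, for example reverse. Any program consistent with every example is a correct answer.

map_mul(-3) | unique | filter_even

Check, running the answer program on each example:
  [6, -29, 7, -6, -2, -2, -11, 6, -1] -> [-18, 87, -21, 18, 6, 6, 33, -18, 3] -> [-18, 87, -21, 18, 6, 33, 3] -> [-18, 18, 6]
  [-44, 14, 32, 3, -40, 11] -> [132, -42, -96, -9, 120, -33] -> [132, -42, -96, -9, 120, -33] -> [132, -42, -96, 120]
  [-24, -27, 4, 45, -41, 39, 50, 46] -> [72, 81, -12, -135, 123, -117, -150, -138] -> [72, 81, -12, -135, 123, -117, -150, -138] -> [72, -12, -150, -138]
  [-34, 10, -36, -18, -9, -4] -> [102, -30, 108, 54, 27, 12] -> [102, -30, 108, 54, 27, 12] -> [102, -30, 108, 54, 12]
  [43, 2, 29, 43, -48, -37, 2, 33, -29] -> [-129, -6, -87, -129, 144, 111, -6, -99, 87] -> [-129, -6, -87, 144, 111, -99, 87] -> [-6, 144]
  [36, -24, 41, -26, 23, 18] -> [-108, 72, -123, 78, -69, -54] -> [-108, 72, -123, 78, -69, -54] -> [-108, 72, 78, -54]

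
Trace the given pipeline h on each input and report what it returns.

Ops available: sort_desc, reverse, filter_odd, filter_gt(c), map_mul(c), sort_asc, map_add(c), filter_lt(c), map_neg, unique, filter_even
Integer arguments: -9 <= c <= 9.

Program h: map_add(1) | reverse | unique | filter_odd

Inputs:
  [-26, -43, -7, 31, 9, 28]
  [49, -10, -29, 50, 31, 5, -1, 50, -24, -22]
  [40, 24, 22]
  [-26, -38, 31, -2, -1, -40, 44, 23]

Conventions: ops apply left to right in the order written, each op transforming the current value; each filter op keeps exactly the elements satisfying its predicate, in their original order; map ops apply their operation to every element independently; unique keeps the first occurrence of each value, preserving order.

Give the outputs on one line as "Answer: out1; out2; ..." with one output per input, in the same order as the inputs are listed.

Execution, op by op:
  [-26, -43, -7, 31, 9, 28] -> [-25, -42, -6, 32, 10, 29] -> [29, 10, 32, -6, -42, -25] -> [29, 10, 32, -6, -42, -25] -> [29, -25]
  [49, -10, -29, 50, 31, 5, -1, 50, -24, -22] -> [50, -9, -28, 51, 32, 6, 0, 51, -23, -21] -> [-21, -23, 51, 0, 6, 32, 51, -28, -9, 50] -> [-21, -23, 51, 0, 6, 32, -28, -9, 50] -> [-21, -23, 51, -9]
  [40, 24, 22] -> [41, 25, 23] -> [23, 25, 41] -> [23, 25, 41] -> [23, 25, 41]
  [-26, -38, 31, -2, -1, -40, 44, 23] -> [-25, -37, 32, -1, 0, -39, 45, 24] -> [24, 45, -39, 0, -1, 32, -37, -25] -> [24, 45, -39, 0, -1, 32, -37, -25] -> [45, -39, -1, -37, -25]

[29, -25]; [-21, -23, 51, -9]; [23, 25, 41]; [45, -39, -1, -37, -25]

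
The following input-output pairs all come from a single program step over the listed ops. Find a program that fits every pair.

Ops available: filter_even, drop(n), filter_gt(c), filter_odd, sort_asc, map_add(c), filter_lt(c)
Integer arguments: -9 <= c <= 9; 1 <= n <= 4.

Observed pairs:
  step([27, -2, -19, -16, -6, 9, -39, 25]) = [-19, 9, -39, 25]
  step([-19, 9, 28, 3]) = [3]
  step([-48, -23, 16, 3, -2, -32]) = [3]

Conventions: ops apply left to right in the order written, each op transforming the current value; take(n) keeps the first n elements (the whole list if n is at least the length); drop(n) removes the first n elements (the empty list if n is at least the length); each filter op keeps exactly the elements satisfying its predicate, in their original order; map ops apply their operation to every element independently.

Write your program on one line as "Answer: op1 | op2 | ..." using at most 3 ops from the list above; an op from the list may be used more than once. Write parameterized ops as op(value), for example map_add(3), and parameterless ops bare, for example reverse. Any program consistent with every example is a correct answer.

drop(2) | filter_odd

Check, running the answer program on each example:
  [27, -2, -19, -16, -6, 9, -39, 25] -> [-19, -16, -6, 9, -39, 25] -> [-19, 9, -39, 25]
  [-19, 9, 28, 3] -> [28, 3] -> [3]
  [-48, -23, 16, 3, -2, -32] -> [16, 3, -2, -32] -> [3]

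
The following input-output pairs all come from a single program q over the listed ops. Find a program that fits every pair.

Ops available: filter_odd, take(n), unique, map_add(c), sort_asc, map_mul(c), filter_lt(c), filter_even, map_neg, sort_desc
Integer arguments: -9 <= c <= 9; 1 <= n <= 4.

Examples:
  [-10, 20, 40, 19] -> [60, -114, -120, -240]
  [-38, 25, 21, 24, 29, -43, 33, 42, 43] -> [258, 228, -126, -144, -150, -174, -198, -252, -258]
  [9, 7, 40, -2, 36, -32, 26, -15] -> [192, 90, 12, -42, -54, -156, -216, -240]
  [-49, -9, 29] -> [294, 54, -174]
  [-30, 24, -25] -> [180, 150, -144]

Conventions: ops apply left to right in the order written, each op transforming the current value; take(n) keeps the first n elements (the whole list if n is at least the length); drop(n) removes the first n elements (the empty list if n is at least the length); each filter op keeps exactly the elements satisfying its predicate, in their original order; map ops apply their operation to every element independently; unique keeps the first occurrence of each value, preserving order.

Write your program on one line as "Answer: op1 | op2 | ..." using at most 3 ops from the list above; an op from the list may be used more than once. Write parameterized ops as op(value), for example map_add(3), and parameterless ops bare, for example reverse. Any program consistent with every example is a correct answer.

sort_asc | map_mul(-6)

Check, running the answer program on each example:
  [-10, 20, 40, 19] -> [-10, 19, 20, 40] -> [60, -114, -120, -240]
  [-38, 25, 21, 24, 29, -43, 33, 42, 43] -> [-43, -38, 21, 24, 25, 29, 33, 42, 43] -> [258, 228, -126, -144, -150, -174, -198, -252, -258]
  [9, 7, 40, -2, 36, -32, 26, -15] -> [-32, -15, -2, 7, 9, 26, 36, 40] -> [192, 90, 12, -42, -54, -156, -216, -240]
  [-49, -9, 29] -> [-49, -9, 29] -> [294, 54, -174]
  [-30, 24, -25] -> [-30, -25, 24] -> [180, 150, -144]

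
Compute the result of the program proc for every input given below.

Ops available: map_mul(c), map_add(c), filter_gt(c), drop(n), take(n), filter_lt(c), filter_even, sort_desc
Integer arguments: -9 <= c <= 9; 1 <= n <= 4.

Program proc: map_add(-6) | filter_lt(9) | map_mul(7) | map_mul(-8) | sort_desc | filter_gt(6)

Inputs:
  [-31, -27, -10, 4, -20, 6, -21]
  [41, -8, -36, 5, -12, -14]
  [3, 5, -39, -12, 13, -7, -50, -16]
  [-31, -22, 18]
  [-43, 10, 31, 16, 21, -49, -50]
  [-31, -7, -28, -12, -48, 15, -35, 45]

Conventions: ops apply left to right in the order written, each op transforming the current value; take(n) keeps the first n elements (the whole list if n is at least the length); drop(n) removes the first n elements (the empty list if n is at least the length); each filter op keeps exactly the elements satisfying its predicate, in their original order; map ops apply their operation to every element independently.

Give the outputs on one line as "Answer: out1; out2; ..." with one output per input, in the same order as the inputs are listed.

Execution, op by op:
  [-31, -27, -10, 4, -20, 6, -21] -> [-37, -33, -16, -2, -26, 0, -27] -> [-37, -33, -16, -2, -26, 0, -27] -> [-259, -231, -112, -14, -182, 0, -189] -> [2072, 1848, 896, 112, 1456, 0, 1512] -> [2072, 1848, 1512, 1456, 896, 112, 0] -> [2072, 1848, 1512, 1456, 896, 112]
  [41, -8, -36, 5, -12, -14] -> [35, -14, -42, -1, -18, -20] -> [-14, -42, -1, -18, -20] -> [-98, -294, -7, -126, -140] -> [784, 2352, 56, 1008, 1120] -> [2352, 1120, 1008, 784, 56] -> [2352, 1120, 1008, 784, 56]
  [3, 5, -39, -12, 13, -7, -50, -16] -> [-3, -1, -45, -18, 7, -13, -56, -22] -> [-3, -1, -45, -18, 7, -13, -56, -22] -> [-21, -7, -315, -126, 49, -91, -392, -154] -> [168, 56, 2520, 1008, -392, 728, 3136, 1232] -> [3136, 2520, 1232, 1008, 728, 168, 56, -392] -> [3136, 2520, 1232, 1008, 728, 168, 56]
  [-31, -22, 18] -> [-37, -28, 12] -> [-37, -28] -> [-259, -196] -> [2072, 1568] -> [2072, 1568] -> [2072, 1568]
  [-43, 10, 31, 16, 21, -49, -50] -> [-49, 4, 25, 10, 15, -55, -56] -> [-49, 4, -55, -56] -> [-343, 28, -385, -392] -> [2744, -224, 3080, 3136] -> [3136, 3080, 2744, -224] -> [3136, 3080, 2744]
  [-31, -7, -28, -12, -48, 15, -35, 45] -> [-37, -13, -34, -18, -54, 9, -41, 39] -> [-37, -13, -34, -18, -54, -41] -> [-259, -91, -238, -126, -378, -287] -> [2072, 728, 1904, 1008, 3024, 2296] -> [3024, 2296, 2072, 1904, 1008, 728] -> [3024, 2296, 2072, 1904, 1008, 728]

[2072, 1848, 1512, 1456, 896, 112]; [2352, 1120, 1008, 784, 56]; [3136, 2520, 1232, 1008, 728, 168, 56]; [2072, 1568]; [3136, 3080, 2744]; [3024, 2296, 2072, 1904, 1008, 728]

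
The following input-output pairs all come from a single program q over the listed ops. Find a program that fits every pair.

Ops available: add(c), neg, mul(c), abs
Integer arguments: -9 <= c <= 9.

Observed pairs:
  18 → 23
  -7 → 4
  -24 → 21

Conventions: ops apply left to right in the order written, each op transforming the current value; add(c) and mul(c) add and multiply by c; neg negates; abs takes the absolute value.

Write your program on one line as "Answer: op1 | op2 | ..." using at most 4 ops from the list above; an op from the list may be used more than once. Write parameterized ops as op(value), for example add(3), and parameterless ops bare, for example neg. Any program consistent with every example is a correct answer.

add(9) | add(-5) | abs | add(1)

Check, running the answer program on each example:
  18 -> 27 -> 22 -> 22 -> 23
  -7 -> 2 -> -3 -> 3 -> 4
  -24 -> -15 -> -20 -> 20 -> 21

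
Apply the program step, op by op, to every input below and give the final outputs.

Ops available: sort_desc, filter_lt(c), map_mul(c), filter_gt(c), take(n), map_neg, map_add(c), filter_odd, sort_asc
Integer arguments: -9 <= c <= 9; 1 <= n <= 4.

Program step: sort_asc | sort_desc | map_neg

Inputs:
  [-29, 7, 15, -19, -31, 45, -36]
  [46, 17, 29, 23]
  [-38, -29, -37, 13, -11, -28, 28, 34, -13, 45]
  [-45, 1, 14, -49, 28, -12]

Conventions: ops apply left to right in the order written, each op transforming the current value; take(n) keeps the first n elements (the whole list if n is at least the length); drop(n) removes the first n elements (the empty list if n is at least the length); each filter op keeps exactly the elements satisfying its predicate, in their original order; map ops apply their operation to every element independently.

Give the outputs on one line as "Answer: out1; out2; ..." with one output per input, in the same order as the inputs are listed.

[-45, -15, -7, 19, 29, 31, 36]; [-46, -29, -23, -17]; [-45, -34, -28, -13, 11, 13, 28, 29, 37, 38]; [-28, -14, -1, 12, 45, 49]

Execution, op by op:
  [-29, 7, 15, -19, -31, 45, -36] -> [-36, -31, -29, -19, 7, 15, 45] -> [45, 15, 7, -19, -29, -31, -36] -> [-45, -15, -7, 19, 29, 31, 36]
  [46, 17, 29, 23] -> [17, 23, 29, 46] -> [46, 29, 23, 17] -> [-46, -29, -23, -17]
  [-38, -29, -37, 13, -11, -28, 28, 34, -13, 45] -> [-38, -37, -29, -28, -13, -11, 13, 28, 34, 45] -> [45, 34, 28, 13, -11, -13, -28, -29, -37, -38] -> [-45, -34, -28, -13, 11, 13, 28, 29, 37, 38]
  [-45, 1, 14, -49, 28, -12] -> [-49, -45, -12, 1, 14, 28] -> [28, 14, 1, -12, -45, -49] -> [-28, -14, -1, 12, 45, 49]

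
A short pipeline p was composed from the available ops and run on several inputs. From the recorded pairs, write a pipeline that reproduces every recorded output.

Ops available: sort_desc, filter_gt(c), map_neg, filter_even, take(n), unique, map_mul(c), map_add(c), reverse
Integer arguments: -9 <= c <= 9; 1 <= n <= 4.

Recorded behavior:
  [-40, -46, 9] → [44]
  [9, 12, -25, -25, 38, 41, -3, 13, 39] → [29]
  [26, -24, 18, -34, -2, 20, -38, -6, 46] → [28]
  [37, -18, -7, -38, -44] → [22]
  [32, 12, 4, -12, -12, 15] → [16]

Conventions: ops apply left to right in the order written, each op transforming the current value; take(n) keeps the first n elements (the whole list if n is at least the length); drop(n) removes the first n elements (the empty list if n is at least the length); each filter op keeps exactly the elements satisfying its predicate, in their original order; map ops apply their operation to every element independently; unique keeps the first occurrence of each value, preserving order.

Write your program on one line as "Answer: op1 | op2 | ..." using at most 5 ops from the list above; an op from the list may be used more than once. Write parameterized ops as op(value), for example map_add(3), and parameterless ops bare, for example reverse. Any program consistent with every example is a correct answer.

map_add(-4) | map_neg | filter_gt(-5) | filter_gt(3) | take(1)

Check, running the answer program on each example:
  [-40, -46, 9] -> [-44, -50, 5] -> [44, 50, -5] -> [44, 50] -> [44, 50] -> [44]
  [9, 12, -25, -25, 38, 41, -3, 13, 39] -> [5, 8, -29, -29, 34, 37, -7, 9, 35] -> [-5, -8, 29, 29, -34, -37, 7, -9, -35] -> [29, 29, 7] -> [29, 29, 7] -> [29]
  [26, -24, 18, -34, -2, 20, -38, -6, 46] -> [22, -28, 14, -38, -6, 16, -42, -10, 42] -> [-22, 28, -14, 38, 6, -16, 42, 10, -42] -> [28, 38, 6, 42, 10] -> [28, 38, 6, 42, 10] -> [28]
  [37, -18, -7, -38, -44] -> [33, -22, -11, -42, -48] -> [-33, 22, 11, 42, 48] -> [22, 11, 42, 48] -> [22, 11, 42, 48] -> [22]
  [32, 12, 4, -12, -12, 15] -> [28, 8, 0, -16, -16, 11] -> [-28, -8, 0, 16, 16, -11] -> [0, 16, 16] -> [16, 16] -> [16]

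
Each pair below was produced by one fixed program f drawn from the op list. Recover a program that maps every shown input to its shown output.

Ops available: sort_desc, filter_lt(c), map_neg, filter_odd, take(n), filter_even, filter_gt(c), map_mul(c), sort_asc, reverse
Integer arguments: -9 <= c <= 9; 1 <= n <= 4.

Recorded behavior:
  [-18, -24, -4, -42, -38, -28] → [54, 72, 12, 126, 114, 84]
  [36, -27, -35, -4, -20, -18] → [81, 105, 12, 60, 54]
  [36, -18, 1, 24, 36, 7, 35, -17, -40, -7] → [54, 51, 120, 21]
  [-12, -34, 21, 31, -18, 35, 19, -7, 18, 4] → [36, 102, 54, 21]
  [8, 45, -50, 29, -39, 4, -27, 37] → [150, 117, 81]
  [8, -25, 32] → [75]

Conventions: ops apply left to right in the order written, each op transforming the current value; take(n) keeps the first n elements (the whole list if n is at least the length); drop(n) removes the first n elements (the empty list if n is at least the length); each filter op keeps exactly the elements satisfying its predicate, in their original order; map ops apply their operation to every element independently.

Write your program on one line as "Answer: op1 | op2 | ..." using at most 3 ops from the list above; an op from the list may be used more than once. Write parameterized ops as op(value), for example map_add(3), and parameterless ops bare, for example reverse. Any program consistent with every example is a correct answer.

map_mul(-3) | filter_gt(5)

Check, running the answer program on each example:
  [-18, -24, -4, -42, -38, -28] -> [54, 72, 12, 126, 114, 84] -> [54, 72, 12, 126, 114, 84]
  [36, -27, -35, -4, -20, -18] -> [-108, 81, 105, 12, 60, 54] -> [81, 105, 12, 60, 54]
  [36, -18, 1, 24, 36, 7, 35, -17, -40, -7] -> [-108, 54, -3, -72, -108, -21, -105, 51, 120, 21] -> [54, 51, 120, 21]
  [-12, -34, 21, 31, -18, 35, 19, -7, 18, 4] -> [36, 102, -63, -93, 54, -105, -57, 21, -54, -12] -> [36, 102, 54, 21]
  [8, 45, -50, 29, -39, 4, -27, 37] -> [-24, -135, 150, -87, 117, -12, 81, -111] -> [150, 117, 81]
  [8, -25, 32] -> [-24, 75, -96] -> [75]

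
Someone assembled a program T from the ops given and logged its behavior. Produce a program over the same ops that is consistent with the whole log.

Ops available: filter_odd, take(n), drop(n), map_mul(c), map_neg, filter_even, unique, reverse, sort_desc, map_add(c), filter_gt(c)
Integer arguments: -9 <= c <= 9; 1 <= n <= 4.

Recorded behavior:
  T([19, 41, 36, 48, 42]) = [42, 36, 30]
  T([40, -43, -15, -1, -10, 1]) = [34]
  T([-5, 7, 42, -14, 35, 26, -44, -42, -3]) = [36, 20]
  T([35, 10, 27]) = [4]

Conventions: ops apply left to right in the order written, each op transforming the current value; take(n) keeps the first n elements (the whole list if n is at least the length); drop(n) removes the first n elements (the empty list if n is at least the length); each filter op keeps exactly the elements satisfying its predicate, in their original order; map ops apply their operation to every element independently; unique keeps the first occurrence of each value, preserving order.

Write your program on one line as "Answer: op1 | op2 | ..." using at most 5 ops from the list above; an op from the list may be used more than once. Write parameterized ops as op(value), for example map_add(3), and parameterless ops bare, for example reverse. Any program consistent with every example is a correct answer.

filter_gt(3) | filter_even | sort_desc | map_add(-6)

Check, running the answer program on each example:
  [19, 41, 36, 48, 42] -> [19, 41, 36, 48, 42] -> [36, 48, 42] -> [48, 42, 36] -> [42, 36, 30]
  [40, -43, -15, -1, -10, 1] -> [40] -> [40] -> [40] -> [34]
  [-5, 7, 42, -14, 35, 26, -44, -42, -3] -> [7, 42, 35, 26] -> [42, 26] -> [42, 26] -> [36, 20]
  [35, 10, 27] -> [35, 10, 27] -> [10] -> [10] -> [4]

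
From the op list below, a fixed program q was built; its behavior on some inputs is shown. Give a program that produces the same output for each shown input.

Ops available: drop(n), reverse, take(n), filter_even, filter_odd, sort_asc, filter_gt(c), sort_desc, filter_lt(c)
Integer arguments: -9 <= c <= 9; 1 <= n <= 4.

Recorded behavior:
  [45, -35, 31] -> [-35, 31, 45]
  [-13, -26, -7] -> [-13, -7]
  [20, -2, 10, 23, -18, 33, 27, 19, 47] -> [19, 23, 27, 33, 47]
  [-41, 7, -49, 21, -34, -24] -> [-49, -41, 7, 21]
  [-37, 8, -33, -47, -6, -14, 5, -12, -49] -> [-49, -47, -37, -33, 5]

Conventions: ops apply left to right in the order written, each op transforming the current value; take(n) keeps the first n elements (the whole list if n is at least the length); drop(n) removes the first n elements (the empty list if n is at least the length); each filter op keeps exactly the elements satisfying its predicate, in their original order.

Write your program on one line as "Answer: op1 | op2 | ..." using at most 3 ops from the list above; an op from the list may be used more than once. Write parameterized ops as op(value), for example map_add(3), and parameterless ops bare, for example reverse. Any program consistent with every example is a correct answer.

sort_desc | sort_asc | filter_odd

Check, running the answer program on each example:
  [45, -35, 31] -> [45, 31, -35] -> [-35, 31, 45] -> [-35, 31, 45]
  [-13, -26, -7] -> [-7, -13, -26] -> [-26, -13, -7] -> [-13, -7]
  [20, -2, 10, 23, -18, 33, 27, 19, 47] -> [47, 33, 27, 23, 20, 19, 10, -2, -18] -> [-18, -2, 10, 19, 20, 23, 27, 33, 47] -> [19, 23, 27, 33, 47]
  [-41, 7, -49, 21, -34, -24] -> [21, 7, -24, -34, -41, -49] -> [-49, -41, -34, -24, 7, 21] -> [-49, -41, 7, 21]
  [-37, 8, -33, -47, -6, -14, 5, -12, -49] -> [8, 5, -6, -12, -14, -33, -37, -47, -49] -> [-49, -47, -37, -33, -14, -12, -6, 5, 8] -> [-49, -47, -37, -33, 5]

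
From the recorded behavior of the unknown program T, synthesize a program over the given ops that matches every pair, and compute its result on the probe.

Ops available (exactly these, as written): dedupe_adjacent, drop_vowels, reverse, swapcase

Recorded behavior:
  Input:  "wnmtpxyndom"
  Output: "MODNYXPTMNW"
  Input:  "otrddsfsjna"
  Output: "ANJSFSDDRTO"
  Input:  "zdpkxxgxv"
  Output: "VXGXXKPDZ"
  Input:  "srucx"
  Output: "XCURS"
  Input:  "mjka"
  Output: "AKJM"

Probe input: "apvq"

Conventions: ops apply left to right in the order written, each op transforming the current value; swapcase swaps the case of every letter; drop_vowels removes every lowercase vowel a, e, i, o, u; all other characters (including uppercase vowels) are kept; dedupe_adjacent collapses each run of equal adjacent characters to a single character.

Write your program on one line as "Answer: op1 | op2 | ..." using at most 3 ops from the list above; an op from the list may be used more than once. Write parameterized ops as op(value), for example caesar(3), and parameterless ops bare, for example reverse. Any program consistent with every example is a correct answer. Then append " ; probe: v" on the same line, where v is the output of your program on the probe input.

reverse | swapcase ; probe: "QVPA"

Check, running the answer program on each example:
  "wnmtpxyndom" -> "modnyxptmnw" -> "MODNYXPTMNW"
  "otrddsfsjna" -> "anjsfsddrto" -> "ANJSFSDDRTO"
  "zdpkxxgxv" -> "vxgxxkpdz" -> "VXGXXKPDZ"
  "srucx" -> "xcurs" -> "XCURS"
  "mjka" -> "akjm" -> "AKJM"
  probe: "apvq" -> "qvpa" -> "QVPA"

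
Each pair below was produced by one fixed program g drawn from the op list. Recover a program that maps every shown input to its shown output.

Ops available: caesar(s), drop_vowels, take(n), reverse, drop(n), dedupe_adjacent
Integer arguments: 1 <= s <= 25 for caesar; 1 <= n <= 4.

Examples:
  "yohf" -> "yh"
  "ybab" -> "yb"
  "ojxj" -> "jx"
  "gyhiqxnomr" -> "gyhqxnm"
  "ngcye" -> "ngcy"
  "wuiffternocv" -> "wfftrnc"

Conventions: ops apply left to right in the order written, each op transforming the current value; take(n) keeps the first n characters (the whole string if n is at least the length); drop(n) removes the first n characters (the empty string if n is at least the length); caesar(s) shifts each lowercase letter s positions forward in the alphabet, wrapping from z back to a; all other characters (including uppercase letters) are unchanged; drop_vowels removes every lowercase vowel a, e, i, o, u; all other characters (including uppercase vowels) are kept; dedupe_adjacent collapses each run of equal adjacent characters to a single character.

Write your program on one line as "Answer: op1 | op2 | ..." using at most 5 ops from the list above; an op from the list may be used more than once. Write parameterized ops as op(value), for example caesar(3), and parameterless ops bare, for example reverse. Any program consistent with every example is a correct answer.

reverse | drop(1) | drop_vowels | reverse

Check, running the answer program on each example:
  "yohf" -> "fhoy" -> "hoy" -> "hy" -> "yh"
  "ybab" -> "baby" -> "aby" -> "by" -> "yb"
  "ojxj" -> "jxjo" -> "xjo" -> "xj" -> "jx"
  "gyhiqxnomr" -> "rmonxqihyg" -> "monxqihyg" -> "mnxqhyg" -> "gyhqxnm"
  "ngcye" -> "eycgn" -> "ycgn" -> "ycgn" -> "ngcy"
  "wuiffternocv" -> "vconretffiuw" -> "conretffiuw" -> "cnrtffw" -> "wfftrnc"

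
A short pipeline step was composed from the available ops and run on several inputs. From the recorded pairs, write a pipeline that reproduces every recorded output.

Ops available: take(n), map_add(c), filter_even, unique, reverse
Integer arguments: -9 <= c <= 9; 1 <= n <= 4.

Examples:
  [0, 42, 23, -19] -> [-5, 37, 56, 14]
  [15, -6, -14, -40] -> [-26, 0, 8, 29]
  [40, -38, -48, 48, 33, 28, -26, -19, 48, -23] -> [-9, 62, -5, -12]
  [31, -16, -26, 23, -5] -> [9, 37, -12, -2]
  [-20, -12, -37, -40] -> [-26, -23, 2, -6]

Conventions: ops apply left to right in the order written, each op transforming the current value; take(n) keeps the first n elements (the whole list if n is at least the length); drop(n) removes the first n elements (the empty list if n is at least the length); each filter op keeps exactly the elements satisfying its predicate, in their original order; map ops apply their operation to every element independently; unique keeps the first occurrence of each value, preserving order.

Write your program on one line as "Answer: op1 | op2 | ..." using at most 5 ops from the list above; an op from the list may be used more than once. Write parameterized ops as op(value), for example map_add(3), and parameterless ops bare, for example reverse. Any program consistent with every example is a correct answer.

reverse | map_add(8) | unique | map_add(6) | take(4)

Check, running the answer program on each example:
  [0, 42, 23, -19] -> [-19, 23, 42, 0] -> [-11, 31, 50, 8] -> [-11, 31, 50, 8] -> [-5, 37, 56, 14] -> [-5, 37, 56, 14]
  [15, -6, -14, -40] -> [-40, -14, -6, 15] -> [-32, -6, 2, 23] -> [-32, -6, 2, 23] -> [-26, 0, 8, 29] -> [-26, 0, 8, 29]
  [40, -38, -48, 48, 33, 28, -26, -19, 48, -23] -> [-23, 48, -19, -26, 28, 33, 48, -48, -38, 40] -> [-15, 56, -11, -18, 36, 41, 56, -40, -30, 48] -> [-15, 56, -11, -18, 36, 41, -40, -30, 48] -> [-9, 62, -5, -12, 42, 47, -34, -24, 54] -> [-9, 62, -5, -12]
  [31, -16, -26, 23, -5] -> [-5, 23, -26, -16, 31] -> [3, 31, -18, -8, 39] -> [3, 31, -18, -8, 39] -> [9, 37, -12, -2, 45] -> [9, 37, -12, -2]
  [-20, -12, -37, -40] -> [-40, -37, -12, -20] -> [-32, -29, -4, -12] -> [-32, -29, -4, -12] -> [-26, -23, 2, -6] -> [-26, -23, 2, -6]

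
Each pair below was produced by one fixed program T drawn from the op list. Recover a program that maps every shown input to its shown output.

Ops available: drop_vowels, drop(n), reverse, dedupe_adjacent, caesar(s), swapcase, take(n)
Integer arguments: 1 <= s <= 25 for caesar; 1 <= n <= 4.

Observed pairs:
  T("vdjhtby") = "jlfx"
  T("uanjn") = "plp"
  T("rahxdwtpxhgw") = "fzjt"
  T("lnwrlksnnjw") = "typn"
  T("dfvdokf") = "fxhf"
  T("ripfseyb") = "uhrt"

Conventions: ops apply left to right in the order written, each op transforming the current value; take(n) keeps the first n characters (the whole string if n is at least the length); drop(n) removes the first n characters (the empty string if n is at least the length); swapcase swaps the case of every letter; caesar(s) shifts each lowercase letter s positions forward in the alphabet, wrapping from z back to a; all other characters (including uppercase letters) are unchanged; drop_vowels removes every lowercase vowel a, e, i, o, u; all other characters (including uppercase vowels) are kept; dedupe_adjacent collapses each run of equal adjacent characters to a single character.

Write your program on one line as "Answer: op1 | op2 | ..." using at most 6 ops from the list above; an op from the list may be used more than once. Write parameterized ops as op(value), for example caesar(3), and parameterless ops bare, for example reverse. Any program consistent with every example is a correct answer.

drop_vowels | dedupe_adjacent | caesar(2) | take(4) | reverse

Check, running the answer program on each example:
  "vdjhtby" -> "vdjhtby" -> "vdjhtby" -> "xfljvda" -> "xflj" -> "jlfx"
  "uanjn" -> "njn" -> "njn" -> "plp" -> "plp" -> "plp"
  "rahxdwtpxhgw" -> "rhxdwtpxhgw" -> "rhxdwtpxhgw" -> "tjzfyvrzjiy" -> "tjzf" -> "fzjt"
  "lnwrlksnnjw" -> "lnwrlksnnjw" -> "lnwrlksnjw" -> "npytnmuply" -> "npyt" -> "typn"
  "dfvdokf" -> "dfvdkf" -> "dfvdkf" -> "fhxfmh" -> "fhxf" -> "fxhf"
  "ripfseyb" -> "rpfsyb" -> "rpfsyb" -> "trhuad" -> "trhu" -> "uhrt"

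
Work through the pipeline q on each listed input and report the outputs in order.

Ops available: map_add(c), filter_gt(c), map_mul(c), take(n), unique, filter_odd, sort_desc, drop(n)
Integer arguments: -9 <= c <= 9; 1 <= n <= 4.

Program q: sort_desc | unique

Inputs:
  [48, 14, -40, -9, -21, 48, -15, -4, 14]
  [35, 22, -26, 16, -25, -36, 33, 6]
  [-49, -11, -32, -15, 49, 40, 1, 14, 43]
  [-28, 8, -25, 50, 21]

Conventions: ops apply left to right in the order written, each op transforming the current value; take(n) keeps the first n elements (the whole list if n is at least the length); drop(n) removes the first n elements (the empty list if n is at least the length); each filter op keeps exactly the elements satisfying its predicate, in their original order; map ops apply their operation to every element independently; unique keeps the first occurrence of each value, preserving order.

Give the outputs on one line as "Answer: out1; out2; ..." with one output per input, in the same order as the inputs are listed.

[48, 14, -4, -9, -15, -21, -40]; [35, 33, 22, 16, 6, -25, -26, -36]; [49, 43, 40, 14, 1, -11, -15, -32, -49]; [50, 21, 8, -25, -28]

Execution, op by op:
  [48, 14, -40, -9, -21, 48, -15, -4, 14] -> [48, 48, 14, 14, -4, -9, -15, -21, -40] -> [48, 14, -4, -9, -15, -21, -40]
  [35, 22, -26, 16, -25, -36, 33, 6] -> [35, 33, 22, 16, 6, -25, -26, -36] -> [35, 33, 22, 16, 6, -25, -26, -36]
  [-49, -11, -32, -15, 49, 40, 1, 14, 43] -> [49, 43, 40, 14, 1, -11, -15, -32, -49] -> [49, 43, 40, 14, 1, -11, -15, -32, -49]
  [-28, 8, -25, 50, 21] -> [50, 21, 8, -25, -28] -> [50, 21, 8, -25, -28]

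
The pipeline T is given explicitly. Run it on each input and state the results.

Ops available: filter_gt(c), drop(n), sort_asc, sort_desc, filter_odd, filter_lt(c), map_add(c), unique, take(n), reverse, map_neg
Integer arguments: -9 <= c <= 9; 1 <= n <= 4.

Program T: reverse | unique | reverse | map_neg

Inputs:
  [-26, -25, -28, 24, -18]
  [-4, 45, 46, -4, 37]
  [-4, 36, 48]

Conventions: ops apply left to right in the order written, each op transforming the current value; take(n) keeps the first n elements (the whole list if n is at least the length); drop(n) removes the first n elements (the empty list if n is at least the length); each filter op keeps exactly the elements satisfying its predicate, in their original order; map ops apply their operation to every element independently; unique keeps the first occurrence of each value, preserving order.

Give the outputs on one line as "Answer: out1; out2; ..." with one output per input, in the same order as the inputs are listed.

[26, 25, 28, -24, 18]; [-45, -46, 4, -37]; [4, -36, -48]

Execution, op by op:
  [-26, -25, -28, 24, -18] -> [-18, 24, -28, -25, -26] -> [-18, 24, -28, -25, -26] -> [-26, -25, -28, 24, -18] -> [26, 25, 28, -24, 18]
  [-4, 45, 46, -4, 37] -> [37, -4, 46, 45, -4] -> [37, -4, 46, 45] -> [45, 46, -4, 37] -> [-45, -46, 4, -37]
  [-4, 36, 48] -> [48, 36, -4] -> [48, 36, -4] -> [-4, 36, 48] -> [4, -36, -48]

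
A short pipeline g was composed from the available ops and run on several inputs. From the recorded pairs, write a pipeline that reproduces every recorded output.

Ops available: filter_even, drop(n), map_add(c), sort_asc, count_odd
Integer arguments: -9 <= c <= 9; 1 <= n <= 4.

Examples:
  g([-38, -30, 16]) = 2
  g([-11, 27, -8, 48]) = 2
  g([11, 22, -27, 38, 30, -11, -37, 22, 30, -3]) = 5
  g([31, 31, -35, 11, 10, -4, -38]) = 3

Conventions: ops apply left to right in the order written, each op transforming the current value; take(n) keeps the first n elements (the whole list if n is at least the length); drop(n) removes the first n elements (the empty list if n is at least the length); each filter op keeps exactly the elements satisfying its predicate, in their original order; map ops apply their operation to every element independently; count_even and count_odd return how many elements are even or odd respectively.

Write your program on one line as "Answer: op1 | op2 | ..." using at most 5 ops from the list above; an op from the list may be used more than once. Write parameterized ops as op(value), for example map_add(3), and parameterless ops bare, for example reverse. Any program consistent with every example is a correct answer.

map_add(-5) | map_add(-6) | drop(1) | count_odd

Check, running the answer program on each example:
  [-38, -30, 16] -> [-43, -35, 11] -> [-49, -41, 5] -> [-41, 5] -> 2
  [-11, 27, -8, 48] -> [-16, 22, -13, 43] -> [-22, 16, -19, 37] -> [16, -19, 37] -> 2
  [11, 22, -27, 38, 30, -11, -37, 22, 30, -3] -> [6, 17, -32, 33, 25, -16, -42, 17, 25, -8] -> [0, 11, -38, 27, 19, -22, -48, 11, 19, -14] -> [11, -38, 27, 19, -22, -48, 11, 19, -14] -> 5
  [31, 31, -35, 11, 10, -4, -38] -> [26, 26, -40, 6, 5, -9, -43] -> [20, 20, -46, 0, -1, -15, -49] -> [20, -46, 0, -1, -15, -49] -> 3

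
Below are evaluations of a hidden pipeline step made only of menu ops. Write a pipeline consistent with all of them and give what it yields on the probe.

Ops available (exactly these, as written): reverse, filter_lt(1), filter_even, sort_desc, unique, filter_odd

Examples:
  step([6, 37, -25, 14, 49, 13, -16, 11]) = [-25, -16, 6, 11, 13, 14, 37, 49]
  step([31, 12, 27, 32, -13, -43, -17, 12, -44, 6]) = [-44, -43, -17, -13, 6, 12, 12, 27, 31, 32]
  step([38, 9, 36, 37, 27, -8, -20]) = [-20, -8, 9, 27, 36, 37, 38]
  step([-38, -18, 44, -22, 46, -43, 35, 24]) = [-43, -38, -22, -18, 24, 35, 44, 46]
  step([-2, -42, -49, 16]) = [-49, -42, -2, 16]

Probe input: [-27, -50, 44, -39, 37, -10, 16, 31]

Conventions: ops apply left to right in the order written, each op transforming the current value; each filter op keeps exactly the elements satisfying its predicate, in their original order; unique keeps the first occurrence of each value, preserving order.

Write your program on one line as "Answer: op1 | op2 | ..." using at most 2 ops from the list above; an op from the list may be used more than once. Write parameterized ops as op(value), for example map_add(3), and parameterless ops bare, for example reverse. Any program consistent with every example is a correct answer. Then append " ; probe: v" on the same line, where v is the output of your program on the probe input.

sort_desc | reverse ; probe: [-50, -39, -27, -10, 16, 31, 37, 44]

Check, running the answer program on each example:
  [6, 37, -25, 14, 49, 13, -16, 11] -> [49, 37, 14, 13, 11, 6, -16, -25] -> [-25, -16, 6, 11, 13, 14, 37, 49]
  [31, 12, 27, 32, -13, -43, -17, 12, -44, 6] -> [32, 31, 27, 12, 12, 6, -13, -17, -43, -44] -> [-44, -43, -17, -13, 6, 12, 12, 27, 31, 32]
  [38, 9, 36, 37, 27, -8, -20] -> [38, 37, 36, 27, 9, -8, -20] -> [-20, -8, 9, 27, 36, 37, 38]
  [-38, -18, 44, -22, 46, -43, 35, 24] -> [46, 44, 35, 24, -18, -22, -38, -43] -> [-43, -38, -22, -18, 24, 35, 44, 46]
  [-2, -42, -49, 16] -> [16, -2, -42, -49] -> [-49, -42, -2, 16]
  probe: [-27, -50, 44, -39, 37, -10, 16, 31] -> [44, 37, 31, 16, -10, -27, -39, -50] -> [-50, -39, -27, -10, 16, 31, 37, 44]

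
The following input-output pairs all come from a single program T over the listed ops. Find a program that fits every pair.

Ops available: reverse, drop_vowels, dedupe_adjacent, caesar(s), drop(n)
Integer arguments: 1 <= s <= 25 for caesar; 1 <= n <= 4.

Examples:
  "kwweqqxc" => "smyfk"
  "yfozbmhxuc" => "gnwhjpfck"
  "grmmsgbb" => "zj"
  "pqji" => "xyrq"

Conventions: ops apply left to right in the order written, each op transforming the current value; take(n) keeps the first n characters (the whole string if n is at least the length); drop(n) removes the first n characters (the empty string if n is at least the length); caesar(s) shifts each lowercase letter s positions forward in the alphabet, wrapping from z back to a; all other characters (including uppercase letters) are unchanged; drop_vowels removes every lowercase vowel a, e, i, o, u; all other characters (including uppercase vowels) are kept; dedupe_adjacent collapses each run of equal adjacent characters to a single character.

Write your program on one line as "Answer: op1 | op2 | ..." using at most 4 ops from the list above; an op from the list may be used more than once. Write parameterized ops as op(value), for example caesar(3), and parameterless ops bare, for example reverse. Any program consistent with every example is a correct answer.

caesar(8) | drop_vowels | dedupe_adjacent

Check, running the answer program on each example:
  "kwweqqxc" -> "seemyyfk" -> "smyyfk" -> "smyfk"
  "yfozbmhxuc" -> "gnwhjupfck" -> "gnwhjpfck" -> "gnwhjpfck"
  "grmmsgbb" -> "ozuuaojj" -> "zjj" -> "zj"
  "pqji" -> "xyrq" -> "xyrq" -> "xyrq"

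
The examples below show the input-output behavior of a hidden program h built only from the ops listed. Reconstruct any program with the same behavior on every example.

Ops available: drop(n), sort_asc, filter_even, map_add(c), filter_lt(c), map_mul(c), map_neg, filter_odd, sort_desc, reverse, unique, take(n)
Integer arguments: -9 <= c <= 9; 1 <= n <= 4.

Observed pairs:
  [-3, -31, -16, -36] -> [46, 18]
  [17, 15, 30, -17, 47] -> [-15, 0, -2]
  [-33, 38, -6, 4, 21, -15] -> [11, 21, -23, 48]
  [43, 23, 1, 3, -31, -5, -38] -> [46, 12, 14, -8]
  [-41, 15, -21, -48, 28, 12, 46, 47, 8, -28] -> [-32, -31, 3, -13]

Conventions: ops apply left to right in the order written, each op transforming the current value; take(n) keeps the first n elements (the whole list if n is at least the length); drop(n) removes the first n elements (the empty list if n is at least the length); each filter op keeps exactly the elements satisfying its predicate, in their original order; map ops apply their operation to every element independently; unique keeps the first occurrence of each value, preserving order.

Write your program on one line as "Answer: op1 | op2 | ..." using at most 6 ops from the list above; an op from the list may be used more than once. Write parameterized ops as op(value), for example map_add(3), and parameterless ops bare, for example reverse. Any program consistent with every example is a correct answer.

reverse | map_add(-9) | map_add(-6) | map_neg | drop(2) | take(4)

Check, running the answer program on each example:
  [-3, -31, -16, -36] -> [-36, -16, -31, -3] -> [-45, -25, -40, -12] -> [-51, -31, -46, -18] -> [51, 31, 46, 18] -> [46, 18] -> [46, 18]
  [17, 15, 30, -17, 47] -> [47, -17, 30, 15, 17] -> [38, -26, 21, 6, 8] -> [32, -32, 15, 0, 2] -> [-32, 32, -15, 0, -2] -> [-15, 0, -2] -> [-15, 0, -2]
  [-33, 38, -6, 4, 21, -15] -> [-15, 21, 4, -6, 38, -33] -> [-24, 12, -5, -15, 29, -42] -> [-30, 6, -11, -21, 23, -48] -> [30, -6, 11, 21, -23, 48] -> [11, 21, -23, 48] -> [11, 21, -23, 48]
  [43, 23, 1, 3, -31, -5, -38] -> [-38, -5, -31, 3, 1, 23, 43] -> [-47, -14, -40, -6, -8, 14, 34] -> [-53, -20, -46, -12, -14, 8, 28] -> [53, 20, 46, 12, 14, -8, -28] -> [46, 12, 14, -8, -28] -> [46, 12, 14, -8]
  [-41, 15, -21, -48, 28, 12, 46, 47, 8, -28] -> [-28, 8, 47, 46, 12, 28, -48, -21, 15, -41] -> [-37, -1, 38, 37, 3, 19, -57, -30, 6, -50] -> [-43, -7, 32, 31, -3, 13, -63, -36, 0, -56] -> [43, 7, -32, -31, 3, -13, 63, 36, 0, 56] -> [-32, -31, 3, -13, 63, 36, 0, 56] -> [-32, -31, 3, -13]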